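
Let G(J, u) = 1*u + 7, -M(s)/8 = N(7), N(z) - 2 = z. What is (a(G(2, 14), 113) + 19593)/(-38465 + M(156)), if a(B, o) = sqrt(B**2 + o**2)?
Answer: -19593/38537 - sqrt(13210)/38537 ≈ -0.51140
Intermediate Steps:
N(z) = 2 + z
M(s) = -72 (M(s) = -8*(2 + 7) = -8*9 = -72)
G(J, u) = 7 + u (G(J, u) = u + 7 = 7 + u)
(a(G(2, 14), 113) + 19593)/(-38465 + M(156)) = (sqrt((7 + 14)**2 + 113**2) + 19593)/(-38465 - 72) = (sqrt(21**2 + 12769) + 19593)/(-38537) = (sqrt(441 + 12769) + 19593)*(-1/38537) = (sqrt(13210) + 19593)*(-1/38537) = (19593 + sqrt(13210))*(-1/38537) = -19593/38537 - sqrt(13210)/38537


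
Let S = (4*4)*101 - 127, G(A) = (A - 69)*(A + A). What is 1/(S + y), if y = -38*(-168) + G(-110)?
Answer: 1/47253 ≈ 2.1163e-5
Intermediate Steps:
G(A) = 2*A*(-69 + A) (G(A) = (-69 + A)*(2*A) = 2*A*(-69 + A))
y = 45764 (y = -38*(-168) + 2*(-110)*(-69 - 110) = 6384 + 2*(-110)*(-179) = 6384 + 39380 = 45764)
S = 1489 (S = 16*101 - 127 = 1616 - 127 = 1489)
1/(S + y) = 1/(1489 + 45764) = 1/47253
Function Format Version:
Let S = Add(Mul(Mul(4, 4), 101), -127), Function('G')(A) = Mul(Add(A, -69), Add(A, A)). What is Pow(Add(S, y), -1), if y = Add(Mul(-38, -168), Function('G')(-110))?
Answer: Rational(1, 47253) ≈ 2.1163e-5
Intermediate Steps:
Function('G')(A) = Mul(2, A, Add(-69, A)) (Function('G')(A) = Mul(Add(-69, A), Mul(2, A)) = Mul(2, A, Add(-69, A)))
y = 45764 (y = Add(Mul(-38, -168), Mul(2, -110, Add(-69, -110))) = Add(6384, Mul(2, -110, -179)) = Add(6384, 39380) = 45764)
S = 1489 (S = Add(Mul(16, 101), -127) = Add(1616, -127) = 1489)
Pow(Add(S, y), -1) = Pow(Add(1489, 45764), -1) = Pow(47253, -1) = Rational(1, 47253)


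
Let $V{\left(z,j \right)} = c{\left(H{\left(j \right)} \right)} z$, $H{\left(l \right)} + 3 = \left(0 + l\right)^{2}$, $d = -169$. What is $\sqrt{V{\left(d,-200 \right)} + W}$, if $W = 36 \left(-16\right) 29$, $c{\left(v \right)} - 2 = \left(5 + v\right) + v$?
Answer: $3 i \sqrt{1504097} \approx 3679.3 i$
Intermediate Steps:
$H{\left(l \right)} = -3 + l^{2}$ ($H{\left(l \right)} = -3 + \left(0 + l\right)^{2} = -3 + l^{2}$)
$c{\left(v \right)} = 7 + 2 v$ ($c{\left(v \right)} = 2 + \left(\left(5 + v\right) + v\right) = 2 + \left(5 + 2 v\right) = 7 + 2 v$)
$W = -16704$ ($W = \left(-576\right) 29 = -16704$)
$V{\left(z,j \right)} = z \left(1 + 2 j^{2}\right)$ ($V{\left(z,j \right)} = \left(7 + 2 \left(-3 + j^{2}\right)\right) z = \left(7 + \left(-6 + 2 j^{2}\right)\right) z = \left(1 + 2 j^{2}\right) z = z \left(1 + 2 j^{2}\right)$)
$\sqrt{V{\left(d,-200 \right)} + W} = \sqrt{- 169 \left(1 + 2 \left(-200\right)^{2}\right) - 16704} = \sqrt{- 169 \left(1 + 2 \cdot 40000\right) - 16704} = \sqrt{- 169 \left(1 + 80000\right) - 16704} = \sqrt{\left(-169\right) 80001 - 16704} = \sqrt{-13520169 - 16704} = \sqrt{-13536873} = 3 i \sqrt{1504097}$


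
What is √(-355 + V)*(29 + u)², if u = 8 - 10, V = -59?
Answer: 2187*I*√46 ≈ 14833.0*I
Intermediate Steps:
u = -2
√(-355 + V)*(29 + u)² = √(-355 - 59)*(29 - 2)² = √(-414)*27² = (3*I*√46)*729 = 2187*I*√46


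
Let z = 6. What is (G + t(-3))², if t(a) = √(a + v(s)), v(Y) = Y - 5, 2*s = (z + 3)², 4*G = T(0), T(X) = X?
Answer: 65/2 ≈ 32.500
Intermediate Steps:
G = 0 (G = (¼)*0 = 0)
s = 81/2 (s = (6 + 3)²/2 = (½)*9² = (½)*81 = 81/2 ≈ 40.500)
v(Y) = -5 + Y
t(a) = √(71/2 + a) (t(a) = √(a + (-5 + 81/2)) = √(a + 71/2) = √(71/2 + a))
(G + t(-3))² = (0 + √(142 + 4*(-3))/2)² = (0 + √(142 - 12)/2)² = (0 + √130/2)² = (√130/2)² = 65/2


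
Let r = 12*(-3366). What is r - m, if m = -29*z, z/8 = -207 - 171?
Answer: -128088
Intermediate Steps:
r = -40392
z = -3024 (z = 8*(-207 - 171) = 8*(-378) = -3024)
m = 87696 (m = -29*(-3024) = 87696)
r - m = -40392 - 1*87696 = -40392 - 87696 = -128088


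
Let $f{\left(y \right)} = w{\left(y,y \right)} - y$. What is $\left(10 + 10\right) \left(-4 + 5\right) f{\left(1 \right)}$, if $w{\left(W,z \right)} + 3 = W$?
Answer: $-60$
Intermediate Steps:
$w{\left(W,z \right)} = -3 + W$
$f{\left(y \right)} = -3$ ($f{\left(y \right)} = \left(-3 + y\right) - y = -3$)
$\left(10 + 10\right) \left(-4 + 5\right) f{\left(1 \right)} = \left(10 + 10\right) \left(-4 + 5\right) \left(-3\right) = 20 \cdot 1 \left(-3\right) = 20 \left(-3\right) = -60$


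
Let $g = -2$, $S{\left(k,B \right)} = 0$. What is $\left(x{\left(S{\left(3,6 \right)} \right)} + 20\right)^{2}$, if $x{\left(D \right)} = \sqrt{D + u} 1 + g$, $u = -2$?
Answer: $\left(18 + i \sqrt{2}\right)^{2} \approx 322.0 + 50.912 i$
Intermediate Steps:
$x{\left(D \right)} = -2 + \sqrt{-2 + D}$ ($x{\left(D \right)} = \sqrt{D - 2} \cdot 1 - 2 = \sqrt{-2 + D} 1 - 2 = \sqrt{-2 + D} - 2 = -2 + \sqrt{-2 + D}$)
$\left(x{\left(S{\left(3,6 \right)} \right)} + 20\right)^{2} = \left(\left(-2 + \sqrt{-2 + 0}\right) + 20\right)^{2} = \left(\left(-2 + \sqrt{-2}\right) + 20\right)^{2} = \left(\left(-2 + i \sqrt{2}\right) + 20\right)^{2} = \left(18 + i \sqrt{2}\right)^{2}$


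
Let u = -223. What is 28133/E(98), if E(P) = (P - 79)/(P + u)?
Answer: -3516625/19 ≈ -1.8509e+5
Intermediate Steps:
E(P) = (-79 + P)/(-223 + P) (E(P) = (P - 79)/(P - 223) = (-79 + P)/(-223 + P))
28133/E(98) = 28133/(((-79 + 98)/(-223 + 98))) = 28133/((19/(-125))) = 28133/((-1/125*19)) = 28133/(-19/125) = 28133*(-125/19) = -3516625/19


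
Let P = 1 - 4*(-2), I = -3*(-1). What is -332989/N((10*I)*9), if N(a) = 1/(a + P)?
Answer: -92903931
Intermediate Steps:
I = 3
P = 9 (P = 1 + 8 = 9)
N(a) = 1/(9 + a) (N(a) = 1/(a + 9) = 1/(9 + a))
-332989/N((10*I)*9) = -332989/(1/(9 + (10*3)*9)) = -332989/(1/(9 + 30*9)) = -332989/(1/(9 + 270)) = -332989/(1/279) = -332989/1/279 = -332989*279 = -92903931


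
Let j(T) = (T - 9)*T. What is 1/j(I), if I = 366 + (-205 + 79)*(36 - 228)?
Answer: 1/602874342 ≈ 1.6587e-9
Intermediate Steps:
I = 24558 (I = 366 - 126*(-192) = 366 + 24192 = 24558)
j(T) = T*(-9 + T) (j(T) = (-9 + T)*T = T*(-9 + T))
1/j(I) = 1/(24558*(-9 + 24558)) = 1/(24558*24549) = 1/602874342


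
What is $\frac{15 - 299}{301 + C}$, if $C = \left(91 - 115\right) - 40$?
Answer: $- \frac{284}{237} \approx -1.1983$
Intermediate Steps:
$C = -64$ ($C = -24 - 40 = -64$)
$\frac{15 - 299}{301 + C} = \frac{15 - 299}{301 - 64} = - \frac{284}{237}$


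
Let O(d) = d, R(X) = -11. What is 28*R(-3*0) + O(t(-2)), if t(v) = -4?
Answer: -312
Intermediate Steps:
28*R(-3*0) + O(t(-2)) = 28*(-11) - 4 = -308 - 4 = -312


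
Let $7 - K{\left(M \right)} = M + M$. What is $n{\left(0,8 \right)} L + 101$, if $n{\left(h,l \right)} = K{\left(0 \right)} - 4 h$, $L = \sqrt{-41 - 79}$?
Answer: $101 + 14 i \sqrt{30} \approx 101.0 + 76.681 i$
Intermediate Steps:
$L = 2 i \sqrt{30}$ ($L = \sqrt{-120} = 2 i \sqrt{30} \approx 10.954 i$)
$K{\left(M \right)} = 7 - 2 M$ ($K{\left(M \right)} = 7 - \left(M + M\right) = 7 - 2 M$)
$n{\left(h,l \right)} = 7 - 4 h$ ($n{\left(h,l \right)} = \left(7 - 0\right) - 4 h = \left(7 + 0\right) - 4 h = 7 - 4 h$)
$n{\left(0,8 \right)} L + 101 = \left(7 - 0\right) 2 i \sqrt{30} + 101 = \left(7 + 0\right) 2 i \sqrt{30} + 101 = 7 \cdot 2 i \sqrt{30} + 101 = 14 i \sqrt{30} + 101 = 101 + 14 i \sqrt{30}$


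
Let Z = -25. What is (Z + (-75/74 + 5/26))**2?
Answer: 154256400/231361 ≈ 666.73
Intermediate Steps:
(Z + (-75/74 + 5/26))**2 = (-25 + (-75/74 + 5/26))**2 = (-25 - 395/481)**2 = (-12420/481)**2 = 154256400/231361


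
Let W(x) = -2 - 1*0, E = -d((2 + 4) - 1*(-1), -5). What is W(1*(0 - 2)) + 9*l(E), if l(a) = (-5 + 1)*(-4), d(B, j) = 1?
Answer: 142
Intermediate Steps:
E = -1 (E = -1*1 = -1)
l(a) = 16 (l(a) = -4*(-4) = 16)
W(x) = -2 (W(x) = -2 + 0 = -2)
W(1*(0 - 2)) + 9*l(E) = -2 + 9*16 = -2 + 144 = 142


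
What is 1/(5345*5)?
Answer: 1/26725 ≈ 3.7418e-5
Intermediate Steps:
1/(5345*5) = 1/26725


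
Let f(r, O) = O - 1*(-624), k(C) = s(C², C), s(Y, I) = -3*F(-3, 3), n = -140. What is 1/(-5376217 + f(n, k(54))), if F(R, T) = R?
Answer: -1/5375584 ≈ -1.8603e-7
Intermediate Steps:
s(Y, I) = 9 (s(Y, I) = -3*(-3) = 9)
k(C) = 9
f(r, O) = 624 + O (f(r, O) = O + 624 = 624 + O)
1/(-5376217 + f(n, k(54))) = 1/(-5376217 + (624 + 9)) = 1/(-5376217 + 633) = 1/(-5375584) = -1/5375584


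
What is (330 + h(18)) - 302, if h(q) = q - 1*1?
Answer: 45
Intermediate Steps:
h(q) = -1 + q (h(q) = q - 1 = -1 + q)
(330 + h(18)) - 302 = (330 + (-1 + 18)) - 302 = (330 + 17) - 302 = 347 - 302 = 45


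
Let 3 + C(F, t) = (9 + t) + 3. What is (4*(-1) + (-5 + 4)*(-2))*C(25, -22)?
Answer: 26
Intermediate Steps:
C(F, t) = 9 + t (C(F, t) = -3 + ((9 + t) + 3) = -3 + (12 + t) = 9 + t)
(4*(-1) + (-5 + 4)*(-2))*C(25, -22) = (4*(-1) + (-5 + 4)*(-2))*(9 - 22) = (-4 - 1*(-2))*(-13) = (-4 + 2)*(-13) = -2*(-13) = 26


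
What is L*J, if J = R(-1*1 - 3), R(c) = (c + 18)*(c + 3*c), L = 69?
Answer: -15456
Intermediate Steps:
R(c) = 4*c*(18 + c) (R(c) = (18 + c)*(4*c) = 4*c*(18 + c))
J = -224 (J = 4*(-1*1 - 3)*(18 + (-1*1 - 3)) = 4*(-1 - 3)*(18 + (-1 - 3)) = 4*(-4)*(18 - 4) = 4*(-4)*14 = -224)
L*J = 69*(-224) = -15456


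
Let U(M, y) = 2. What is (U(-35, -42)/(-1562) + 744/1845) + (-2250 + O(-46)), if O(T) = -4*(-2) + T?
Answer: -1098767647/480315 ≈ -2287.6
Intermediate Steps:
O(T) = 8 + T
(U(-35, -42)/(-1562) + 744/1845) + (-2250 + O(-46)) = (2/(-1562) + 744/1845) + (-2250 + (8 - 46)) = (2*(-1/1562) + 744*(1/1845)) + (-2250 - 38) = (-1/781 + 248/615) - 2288 = 193073/480315 - 2288 = -1098767647/480315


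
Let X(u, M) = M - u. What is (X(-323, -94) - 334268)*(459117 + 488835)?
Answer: -316652938128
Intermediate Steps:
(X(-323, -94) - 334268)*(459117 + 488835) = ((-94 - 1*(-323)) - 334268)*(459117 + 488835) = ((-94 + 323) - 334268)*947952 = (229 - 334268)*947952 = -334039*947952 = -316652938128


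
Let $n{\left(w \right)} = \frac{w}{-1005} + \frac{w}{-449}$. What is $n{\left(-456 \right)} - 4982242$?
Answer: $- \frac{749403709422}{150415} \approx -4.9822 \cdot 10^{6}$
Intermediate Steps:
$n{\left(w \right)} = - \frac{1454 w}{451245}$ ($n{\left(w \right)} = w \left(- \frac{1}{1005}\right) + w \left(- \frac{1}{449}\right) = - \frac{w}{1005} - \frac{w}{449} = - \frac{1454 w}{451245}$)
$n{\left(-456 \right)} - 4982242 = \left(- \frac{1454}{451245}\right) \left(-456\right) - 4982242 = \frac{221008}{150415} - 4982242 = - \frac{749403709422}{150415}$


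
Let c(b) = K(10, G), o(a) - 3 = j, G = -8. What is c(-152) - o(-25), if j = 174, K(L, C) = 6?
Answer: -171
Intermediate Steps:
o(a) = 177 (o(a) = 3 + 174 = 177)
c(b) = 6
c(-152) - o(-25) = 6 - 1*177 = 6 - 177 = -171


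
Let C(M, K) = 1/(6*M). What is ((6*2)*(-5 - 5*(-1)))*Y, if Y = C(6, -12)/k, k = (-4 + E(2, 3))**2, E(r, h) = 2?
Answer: 0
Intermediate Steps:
C(M, K) = 1/(6*M)
k = 4 (k = (-4 + 2)**2 = (-2)**2 = 4)
Y = 1/144 (Y = ((1/6)/6)/4 = ((1/6)*(1/6))*(1/4) = (1/36)*(1/4) = 1/144 ≈ 0.0069444)
((6*2)*(-5 - 5*(-1)))*Y = ((6*2)*(-5 - 5*(-1)))*(1/144) = (12*(-5 + 5))*(1/144) = (12*0)*(1/144) = 0*(1/144) = 0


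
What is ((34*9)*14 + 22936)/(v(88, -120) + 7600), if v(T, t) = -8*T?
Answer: 6805/1724 ≈ 3.9472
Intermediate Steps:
((34*9)*14 + 22936)/(v(88, -120) + 7600) = ((34*9)*14 + 22936)/(-8*88 + 7600) = (306*14 + 22936)/(-704 + 7600) = (4284 + 22936)/6896 = 27220*(1/6896) = 6805/1724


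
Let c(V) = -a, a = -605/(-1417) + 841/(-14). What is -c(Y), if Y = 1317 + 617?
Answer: -1183227/19838 ≈ -59.644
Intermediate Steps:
a = -1183227/19838 (a = -605*(-1/1417) + 841*(-1/14) = 605/1417 - 841/14 = -1183227/19838 ≈ -59.644)
Y = 1934
c(V) = 1183227/19838 (c(V) = -1*(-1183227/19838) = 1183227/19838)
-c(Y) = -1*1183227/19838 = -1183227/19838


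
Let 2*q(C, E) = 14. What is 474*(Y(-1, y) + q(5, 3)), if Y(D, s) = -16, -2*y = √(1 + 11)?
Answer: -4266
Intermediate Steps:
y = -√3 (y = -√(1 + 11)/2 = -√3 ≈ -1.7320)
q(C, E) = 7 (q(C, E) = (½)*14 = 7)
474*(Y(-1, y) + q(5, 3)) = 474*(-16 + 7) = 474*(-9) = -4266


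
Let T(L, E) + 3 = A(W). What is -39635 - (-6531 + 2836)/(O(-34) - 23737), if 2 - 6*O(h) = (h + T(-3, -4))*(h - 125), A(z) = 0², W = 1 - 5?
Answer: -5878011575/148303 ≈ -39635.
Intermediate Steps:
W = -4
A(z) = 0
T(L, E) = -3 (T(L, E) = -3 + 0 = -3)
O(h) = ⅓ - (-125 + h)*(-3 + h)/6 (O(h) = ⅓ - (h - 3)*(h - 125)/6 = ⅓ - (-3 + h)*(-125 + h)/6 = ⅓ - (-125 + h)*(-3 + h)/6)
-39635 - (-6531 + 2836)/(O(-34) - 23737) = -39635 - (-6531 + 2836)/((-373/6 - ⅙*(-34)² + (64/3)*(-34)) - 23737) = -39635 - (-3695)/((-373/6 - ⅙*1156 - 2176/3) - 23737) = -39635 - (-3695)/((-373/6 - 578/3 - 2176/3) - 23737) = -39635 - (-3695)/(-5881/6 - 23737) = -39635 - (-3695)/(-148303/6) = -39635 - (-3695)*(-6)/148303 = -39635 - 1*22170/148303 = -39635 - 22170/148303 = -5878011575/148303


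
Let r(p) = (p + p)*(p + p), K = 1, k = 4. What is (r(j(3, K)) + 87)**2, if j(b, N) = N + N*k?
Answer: 34969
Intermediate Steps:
j(b, N) = 5*N (j(b, N) = N + N*4 = N + 4*N = 5*N)
r(p) = 4*p**2 (r(p) = (2*p)*(2*p) = 4*p**2)
(r(j(3, K)) + 87)**2 = (4*(5*1)**2 + 87)**2 = (4*5**2 + 87)**2 = (4*25 + 87)**2 = (100 + 87)**2 = 187**2 = 34969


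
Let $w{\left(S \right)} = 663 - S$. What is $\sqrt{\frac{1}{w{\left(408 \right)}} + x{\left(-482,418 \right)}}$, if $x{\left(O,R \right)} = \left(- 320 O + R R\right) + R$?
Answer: $\frac{\sqrt{21418064805}}{255} \approx 573.92$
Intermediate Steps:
$x{\left(O,R \right)} = R + R^{2} - 320 O$ ($x{\left(O,R \right)} = \left(- 320 O + R^{2}\right) + R = \left(R^{2} - 320 O\right) + R = R + R^{2} - 320 O$)
$\sqrt{\frac{1}{w{\left(408 \right)}} + x{\left(-482,418 \right)}} = \sqrt{\frac{1}{663 - 408} + \left(418 + 418^{2} - -154240\right)} = \sqrt{\frac{1}{663 - 408} + \left(418 + 174724 + 154240\right)} = \sqrt{\frac{1}{255} + 329382} = \sqrt{\frac{83992411}{255}} = \frac{\sqrt{21418064805}}{255}$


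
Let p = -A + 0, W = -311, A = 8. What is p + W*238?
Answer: -74026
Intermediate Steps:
p = -8 (p = -1*8 + 0 = -8 + 0 = -8)
p + W*238 = -8 - 311*238 = -8 - 74018 = -74026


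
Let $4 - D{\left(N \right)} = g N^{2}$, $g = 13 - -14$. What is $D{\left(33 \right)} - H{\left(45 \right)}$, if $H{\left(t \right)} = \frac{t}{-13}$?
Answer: $- \frac{382142}{13} \approx -29396.0$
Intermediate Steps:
$g = 27$ ($g = 13 + 14 = 27$)
$H{\left(t \right)} = - \frac{t}{13}$ ($H{\left(t \right)} = t \left(- \frac{1}{13}\right) = - \frac{t}{13}$)
$D{\left(N \right)} = 4 - 27 N^{2}$
$D{\left(33 \right)} - H{\left(45 \right)} = \left(4 - 27 \cdot 33^{2}\right) - \left(- \frac{1}{13}\right) 45 = \left(4 - 29403\right) - - \frac{45}{13} = \left(4 - 29403\right) + \frac{45}{13} = -29399 + \frac{45}{13} = - \frac{382142}{13}$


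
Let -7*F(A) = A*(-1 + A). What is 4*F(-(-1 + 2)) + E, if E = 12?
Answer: 76/7 ≈ 10.857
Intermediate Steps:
F(A) = -A*(-1 + A)/7
4*F(-(-1 + 2)) + E = 4*((-(-1 + 2))*(1 - (-1)*(-1 + 2))/7) + 12 = 4*((-1*1)*(1 - (-1))/7) + 12 = 4*((⅐)*(-1)*(1 - 1*(-1))) + 12 = 4*((⅐)*(-1)*(1 + 1)) + 12 = 4*((⅐)*(-1)*2) + 12 = 4*(-2/7) + 12 = -8/7 + 12 = 76/7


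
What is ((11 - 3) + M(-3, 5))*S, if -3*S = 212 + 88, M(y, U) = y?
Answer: -500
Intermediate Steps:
S = -100 (S = -(212 + 88)/3 = -⅓*300 = -100)
((11 - 3) + M(-3, 5))*S = ((11 - 3) - 3)*(-100) = (8 - 3)*(-100) = 5*(-100) = -500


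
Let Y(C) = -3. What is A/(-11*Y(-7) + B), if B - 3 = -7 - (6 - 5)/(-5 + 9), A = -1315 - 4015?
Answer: -4264/23 ≈ -185.39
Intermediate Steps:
A = -5330
B = -17/4 (B = 3 + (-7 - (6 - 5)/(-5 + 9)) = 3 + (-7 - 1/4) = 3 - 29/4 = -17/4 ≈ -4.2500)
A/(-11*Y(-7) + B) = -5330/(-11*(-3) - 17/4) = -5330/(33 - 17/4) = -5330/115/4 = -5330*4/115 = -4264/23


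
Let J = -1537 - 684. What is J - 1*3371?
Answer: -5592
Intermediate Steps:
J = -2221
J - 1*3371 = -2221 - 1*3371 = -2221 - 3371 = -5592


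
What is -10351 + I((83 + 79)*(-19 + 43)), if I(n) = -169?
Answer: -10520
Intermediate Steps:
-10351 + I((83 + 79)*(-19 + 43)) = -10351 - 169 = -10520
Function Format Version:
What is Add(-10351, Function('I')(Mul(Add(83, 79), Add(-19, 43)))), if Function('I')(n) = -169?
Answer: -10520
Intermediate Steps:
Add(-10351, Function('I')(Mul(Add(83, 79), Add(-19, 43)))) = Add(-10351, -169) = -10520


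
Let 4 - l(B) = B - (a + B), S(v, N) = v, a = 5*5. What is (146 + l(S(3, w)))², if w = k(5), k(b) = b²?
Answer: 30625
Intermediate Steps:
a = 25
w = 25 (w = 5² = 25)
l(B) = 29 (l(B) = 4 - (B - (25 + B)) = 4 - (B + (-25 - B)) = 4 - 1*(-25) = 4 + 25 = 29)
(146 + l(S(3, w)))² = (146 + 29)² = 175² = 30625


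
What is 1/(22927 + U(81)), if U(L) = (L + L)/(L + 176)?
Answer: 257/5892401 ≈ 4.3615e-5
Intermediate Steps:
U(L) = 2*L/(176 + L) (U(L) = (2*L)/(176 + L) = 2*L/(176 + L))
1/(22927 + U(81)) = 1/(22927 + 2*81/(176 + 81)) = 1/(22927 + 2*81/257) = 1/(22927 + 2*81*(1/257)) = 1/(22927 + 162/257) = 1/(5892401/257) = 257/5892401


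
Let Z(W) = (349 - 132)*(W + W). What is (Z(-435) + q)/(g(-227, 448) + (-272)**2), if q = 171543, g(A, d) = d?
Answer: -17247/74432 ≈ -0.23171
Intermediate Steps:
Z(W) = 434*W (Z(W) = 217*(2*W) = 434*W)
(Z(-435) + q)/(g(-227, 448) + (-272)**2) = (434*(-435) + 171543)/(448 + (-272)**2) = (-188790 + 171543)/(448 + 73984) = -17247/74432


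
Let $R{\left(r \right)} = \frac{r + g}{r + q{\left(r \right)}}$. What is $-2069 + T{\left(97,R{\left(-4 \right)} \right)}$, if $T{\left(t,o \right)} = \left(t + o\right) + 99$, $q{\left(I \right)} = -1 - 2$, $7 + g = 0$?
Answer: $- \frac{13100}{7} \approx -1871.4$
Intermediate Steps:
$g = -7$ ($g = -7 + 0 = -7$)
$q{\left(I \right)} = -3$ ($q{\left(I \right)} = -1 - 2 = -3$)
$R{\left(r \right)} = \frac{-7 + r}{-3 + r}$ ($R{\left(r \right)} = \frac{r - 7}{r - 3} = \frac{-7 + r}{-3 + r}$)
$T{\left(t,o \right)} = 99 + o + t$ ($T{\left(t,o \right)} = \left(o + t\right) + 99 = 99 + o + t$)
$-2069 + T{\left(97,R{\left(-4 \right)} \right)} = -2069 + \left(99 + \frac{-7 - 4}{-3 - 4} + 97\right) = -2069 + \left(99 + \frac{1}{-7} \left(-11\right) + 97\right) = -2069 + \left(99 - - \frac{11}{7} + 97\right) = -2069 + \left(99 + \frac{11}{7} + 97\right) = -2069 + \frac{1383}{7} = - \frac{13100}{7}$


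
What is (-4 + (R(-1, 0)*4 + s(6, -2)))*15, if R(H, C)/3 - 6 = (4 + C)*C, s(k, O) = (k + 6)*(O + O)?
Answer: 300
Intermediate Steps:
s(k, O) = 2*O*(6 + k) (s(k, O) = (6 + k)*(2*O) = 2*O*(6 + k))
R(H, C) = 18 + 3*C*(4 + C) (R(H, C) = 18 + 3*((4 + C)*C) = 18 + 3*(C*(4 + C)) = 18 + 3*C*(4 + C))
(-4 + (R(-1, 0)*4 + s(6, -2)))*15 = (-4 + ((18 + 3*0² + 12*0)*4 + 2*(-2)*(6 + 6)))*15 = (-4 + ((18 + 3*0 + 0)*4 + 2*(-2)*12))*15 = (-4 + ((18 + 0 + 0)*4 - 48))*15 = (-4 + (18*4 - 48))*15 = (-4 + (72 - 48))*15 = (-4 + 24)*15 = 20*15 = 300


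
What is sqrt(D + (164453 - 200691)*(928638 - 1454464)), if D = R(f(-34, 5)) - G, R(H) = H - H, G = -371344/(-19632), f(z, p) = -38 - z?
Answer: sqrt(28687678299351609)/1227 ≈ 1.3804e+5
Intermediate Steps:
G = 23209/1227 (G = -371344*(-1/19632) = 23209/1227 ≈ 18.915)
R(H) = 0
D = -23209/1227 (D = 0 - 1*23209/1227 = 0 - 23209/1227 = -23209/1227 ≈ -18.915)
sqrt(D + (164453 - 200691)*(928638 - 1454464)) = sqrt(-23209/1227 + (164453 - 200691)*(928638 - 1454464)) = sqrt(-23209/1227 - 36238*(-525826)) = sqrt(-23209/1227 + 19054882588) = sqrt(23380340912267/1227) = sqrt(28687678299351609)/1227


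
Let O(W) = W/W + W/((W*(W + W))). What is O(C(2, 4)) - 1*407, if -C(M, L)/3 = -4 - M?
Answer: -14615/36 ≈ -405.97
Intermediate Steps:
C(M, L) = 12 + 3*M (C(M, L) = -3*(-4 - M) = 12 + 3*M)
O(W) = 1 + 1/(2*W) (O(W) = 1 + W/((W*(2*W))) = 1 + W/((2*W²)) = 1 + W*(1/(2*W²)) = 1 + 1/(2*W))
O(C(2, 4)) - 1*407 = (½ + (12 + 3*2))/(12 + 3*2) - 1*407 = (½ + (12 + 6))/(12 + 6) - 407 = (½ + 18)/18 - 407 = (1/18)*(37/2) - 407 = 37/36 - 407 = -14615/36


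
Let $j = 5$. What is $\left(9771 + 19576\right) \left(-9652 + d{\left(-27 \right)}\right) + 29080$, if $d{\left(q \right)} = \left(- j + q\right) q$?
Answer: $-257872356$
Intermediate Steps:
$d{\left(q \right)} = q \left(-5 + q\right)$ ($d{\left(q \right)} = \left(\left(-1\right) 5 + q\right) q = \left(-5 + q\right) q = q \left(-5 + q\right)$)
$\left(9771 + 19576\right) \left(-9652 + d{\left(-27 \right)}\right) + 29080 = \left(9771 + 19576\right) \left(-9652 - 27 \left(-5 - 27\right)\right) + 29080 = 29347 \left(-9652 - -864\right) + 29080 = 29347 \left(-9652 + 864\right) + 29080 = 29347 \left(-8788\right) + 29080 = -257901436 + 29080 = -257872356$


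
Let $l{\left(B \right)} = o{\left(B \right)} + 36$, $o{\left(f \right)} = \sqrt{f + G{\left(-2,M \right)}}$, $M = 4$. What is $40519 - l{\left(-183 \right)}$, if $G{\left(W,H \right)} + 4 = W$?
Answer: $40483 - 3 i \sqrt{21} \approx 40483.0 - 13.748 i$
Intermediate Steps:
$G{\left(W,H \right)} = -4 + W$
$o{\left(f \right)} = \sqrt{-6 + f}$ ($o{\left(f \right)} = \sqrt{f - 6} = \sqrt{-6 + f}$)
$l{\left(B \right)} = 36 + \sqrt{-6 + B}$ ($l{\left(B \right)} = \sqrt{-6 + B} + 36 = 36 + \sqrt{-6 + B}$)
$40519 - l{\left(-183 \right)} = 40519 - \left(36 + \sqrt{-6 - 183}\right) = 40519 - \left(36 + \sqrt{-189}\right) = 40519 - \left(36 + 3 i \sqrt{21}\right) = 40483 - 3 i \sqrt{21}$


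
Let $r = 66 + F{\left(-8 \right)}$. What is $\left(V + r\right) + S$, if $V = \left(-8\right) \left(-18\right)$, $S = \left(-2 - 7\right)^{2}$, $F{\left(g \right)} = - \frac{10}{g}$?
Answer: $\frac{1169}{4} \approx 292.25$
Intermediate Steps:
$S = 81$ ($S = \left(-9\right)^{2} = 81$)
$V = 144$
$r = \frac{269}{4}$ ($r = 66 - \frac{10}{-8} = 66 - - \frac{5}{4} = 66 + \frac{5}{4} = \frac{269}{4} \approx 67.25$)
$\left(V + r\right) + S = \left(144 + \frac{269}{4}\right) + 81 = \frac{845}{4} + 81 = \frac{1169}{4}$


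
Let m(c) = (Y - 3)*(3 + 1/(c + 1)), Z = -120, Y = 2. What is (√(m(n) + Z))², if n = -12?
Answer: -1352/11 ≈ -122.91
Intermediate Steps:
m(c) = -3 - 1/(1 + c) (m(c) = (2 - 3)*(3 + 1/(c + 1)) = -(3 + 1/(1 + c)) = -3 - 1/(1 + c))
(√(m(n) + Z))² = (√((-4 - 3*(-12))/(1 - 12) - 120))² = (√((-4 + 36)/(-11) - 120))² = (√(-1/11*32 - 120))² = (√(-32/11 - 120))² = (√(-1352/11))² = (26*I*√22/11)² = -1352/11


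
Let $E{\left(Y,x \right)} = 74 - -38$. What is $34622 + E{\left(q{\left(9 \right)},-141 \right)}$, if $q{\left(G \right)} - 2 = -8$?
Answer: $34734$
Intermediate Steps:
$q{\left(G \right)} = -6$ ($q{\left(G \right)} = 2 - 8 = -6$)
$E{\left(Y,x \right)} = 112$ ($E{\left(Y,x \right)} = 74 + 38 = 112$)
$34622 + E{\left(q{\left(9 \right)},-141 \right)} = 34622 + 112 = 34734$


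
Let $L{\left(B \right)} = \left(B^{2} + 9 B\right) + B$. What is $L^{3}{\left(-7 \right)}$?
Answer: $-9261$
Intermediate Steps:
$L{\left(B \right)} = B^{2} + 10 B$
$L^{3}{\left(-7 \right)} = \left(- 7 \left(10 - 7\right)\right)^{3} = \left(\left(-7\right) 3\right)^{3} = \left(-21\right)^{3} = -9261$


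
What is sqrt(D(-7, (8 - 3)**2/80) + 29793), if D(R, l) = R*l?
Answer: sqrt(476653)/4 ≈ 172.60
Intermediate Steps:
sqrt(D(-7, (8 - 3)**2/80) + 29793) = sqrt(-7*(8 - 3)**2/80 + 29793) = sqrt(-7*5**2/80 + 29793) = sqrt(-175/80 + 29793) = sqrt(-7*5/16 + 29793) = sqrt(-35/16 + 29793) = sqrt(476653/16) = sqrt(476653)/4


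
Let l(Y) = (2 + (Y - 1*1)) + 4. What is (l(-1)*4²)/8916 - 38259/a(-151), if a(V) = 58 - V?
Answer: -85275967/465861 ≈ -183.05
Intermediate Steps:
l(Y) = 5 + Y (l(Y) = (2 + (Y - 1)) + 4 = (2 + (-1 + Y)) + 4 = (1 + Y) + 4 = 5 + Y)
(l(-1)*4²)/8916 - 38259/a(-151) = ((5 - 1)*4²)/8916 - 38259/(58 - 1*(-151)) = (4*16)*(1/8916) - 38259/(58 + 151) = 64*(1/8916) - 38259/209 = 16/2229 - 38259*1/209 = 16/2229 - 38259/209 = -85275967/465861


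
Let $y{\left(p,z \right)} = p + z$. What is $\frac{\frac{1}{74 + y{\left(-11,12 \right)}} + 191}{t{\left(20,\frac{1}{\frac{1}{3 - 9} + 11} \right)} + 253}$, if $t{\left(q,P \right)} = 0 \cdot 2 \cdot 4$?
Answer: $\frac{14326}{18975} \approx 0.75499$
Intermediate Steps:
$t{\left(q,P \right)} = 0$ ($t{\left(q,P \right)} = 0 \cdot 4 = 0$)
$\frac{\frac{1}{74 + y{\left(-11,12 \right)}} + 191}{t{\left(20,\frac{1}{\frac{1}{3 - 9} + 11} \right)} + 253} = \frac{\frac{1}{74 + \left(-11 + 12\right)} + 191}{0 + 253} = \frac{\frac{1}{74 + 1} + 191}{253} = \left(\frac{1}{75} + 191\right) \frac{1}{253} = \frac{14326}{75} \cdot \frac{1}{253} = \frac{14326}{18975}$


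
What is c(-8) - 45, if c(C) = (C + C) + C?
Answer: -69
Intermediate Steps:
c(C) = 3*C (c(C) = 2*C + C = 3*C)
c(-8) - 45 = 3*(-8) - 45 = -24 - 45 = -69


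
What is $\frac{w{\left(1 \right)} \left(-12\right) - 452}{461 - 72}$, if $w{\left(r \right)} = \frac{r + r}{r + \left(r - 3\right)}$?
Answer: $- \frac{428}{389} \approx -1.1003$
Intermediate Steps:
$w{\left(r \right)} = \frac{2 r}{-3 + 2 r}$ ($w{\left(r \right)} = \frac{2 r}{r + \left(-3 + r\right)} = \frac{2 r}{-3 + 2 r}$)
$\frac{w{\left(1 \right)} \left(-12\right) - 452}{461 - 72} = \frac{2 \cdot 1 \frac{1}{-3 + 2 \cdot 1} \left(-12\right) - 452}{461 - 72} = \frac{2 \cdot 1 \frac{1}{-3 + 2} \left(-12\right) - 452}{389} = \left(2 \cdot 1 \frac{1}{-1} \left(-12\right) - 452\right) \frac{1}{389} = \left(2 \cdot 1 \left(-1\right) \left(-12\right) - 452\right) \frac{1}{389} = \left(\left(-2\right) \left(-12\right) - 452\right) \frac{1}{389} = \left(24 - 452\right) \frac{1}{389} = \left(-428\right) \frac{1}{389} = - \frac{428}{389}$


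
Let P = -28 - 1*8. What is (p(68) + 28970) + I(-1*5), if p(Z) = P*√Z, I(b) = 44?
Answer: 29014 - 72*√17 ≈ 28717.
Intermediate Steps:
P = -36 (P = -28 - 8 = -36)
p(Z) = -36*√Z
(p(68) + 28970) + I(-1*5) = (-72*√17 + 28970) + 44 = (28970 - 72*√17) + 44 = 29014 - 72*√17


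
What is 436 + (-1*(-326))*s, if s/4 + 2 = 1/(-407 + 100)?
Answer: -668108/307 ≈ -2176.2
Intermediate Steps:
s = -2460/307 (s = -8 + 4/(-407 + 100) = -8 + 4/(-307) = -8 + 4*(-1/307) = -8 - 4/307 = -2460/307 ≈ -8.0130)
436 + (-1*(-326))*s = 436 - 1*(-326)*(-2460/307) = 436 + 326*(-2460/307) = 436 - 801960/307 = -668108/307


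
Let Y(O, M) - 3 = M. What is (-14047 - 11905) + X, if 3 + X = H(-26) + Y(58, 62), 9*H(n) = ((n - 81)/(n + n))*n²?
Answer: -231619/9 ≈ -25735.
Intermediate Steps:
Y(O, M) = 3 + M
H(n) = n*(-81 + n)/18 (H(n) = (((n - 81)/(n + n))*n²)/9 = (((-81 + n)/((2*n)))*n²)/9 = (((-81 + n)*(1/(2*n)))*n²)/9 = (((-81 + n)/(2*n))*n²)/9 = (n*(-81 + n)/2)/9 = n*(-81 + n)/18)
X = 1949/9 (X = -3 + ((1/18)*(-26)*(-81 - 26) + (3 + 62)) = -3 + ((1/18)*(-26)*(-107) + 65) = -3 + (1391/9 + 65) = -3 + 1976/9 = 1949/9 ≈ 216.56)
(-14047 - 11905) + X = (-14047 - 11905) + 1949/9 = -25952 + 1949/9 = -231619/9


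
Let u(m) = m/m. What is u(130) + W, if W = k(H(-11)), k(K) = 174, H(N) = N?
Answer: 175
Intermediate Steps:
u(m) = 1
W = 174
u(130) + W = 1 + 174 = 175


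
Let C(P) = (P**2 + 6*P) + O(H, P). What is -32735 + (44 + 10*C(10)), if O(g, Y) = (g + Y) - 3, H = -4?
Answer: -31061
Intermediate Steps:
O(g, Y) = -3 + Y + g (O(g, Y) = (Y + g) - 3 = -3 + Y + g)
C(P) = -7 + P**2 + 7*P (C(P) = (P**2 + 6*P) + (-3 + P - 4) = (P**2 + 6*P) + (-7 + P) = -7 + P**2 + 7*P)
-32735 + (44 + 10*C(10)) = -32735 + (44 + 10*(-7 + 10**2 + 7*10)) = -32735 + (44 + 10*(-7 + 100 + 70)) = -32735 + (44 + 10*163) = -32735 + (44 + 1630) = -32735 + 1674 = -31061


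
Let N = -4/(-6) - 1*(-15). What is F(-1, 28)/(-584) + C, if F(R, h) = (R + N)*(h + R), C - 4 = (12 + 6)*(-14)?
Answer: -36307/146 ≈ -248.68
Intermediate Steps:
N = 47/3 (N = -4*(-⅙) + 15 = ⅔ + 15 = 47/3 ≈ 15.667)
C = -248 (C = 4 + (12 + 6)*(-14) = 4 + 18*(-14) = 4 - 252 = -248)
F(R, h) = (47/3 + R)*(R + h) (F(R, h) = (R + 47/3)*(h + R) = (47/3 + R)*(R + h))
F(-1, 28)/(-584) + C = ((-1)² + (47/3)*(-1) + (47/3)*28 - 1*28)/(-584) - 248 = -(1 - 47/3 + 1316/3 - 28)/584 - 248 = -1/584*396 - 248 = -99/146 - 248 = -36307/146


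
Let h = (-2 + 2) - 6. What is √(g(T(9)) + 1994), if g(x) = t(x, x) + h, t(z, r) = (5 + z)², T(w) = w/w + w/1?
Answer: √2213 ≈ 47.043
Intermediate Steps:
T(w) = 1 + w (T(w) = 1 + w*1 = 1 + w)
h = -6 (h = 0 - 6 = -6)
g(x) = -6 + (5 + x)² (g(x) = (5 + x)² - 6 = -6 + (5 + x)²)
√(g(T(9)) + 1994) = √((-6 + (5 + (1 + 9))²) + 1994) = √((-6 + (5 + 10)²) + 1994) = √((-6 + 15²) + 1994) = √((-6 + 225) + 1994) = √(219 + 1994) = √2213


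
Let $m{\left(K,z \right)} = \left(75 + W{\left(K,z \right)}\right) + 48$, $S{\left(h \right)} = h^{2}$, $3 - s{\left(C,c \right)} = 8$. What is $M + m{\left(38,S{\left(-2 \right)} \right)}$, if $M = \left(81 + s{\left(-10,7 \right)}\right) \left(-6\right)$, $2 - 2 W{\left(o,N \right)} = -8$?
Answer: $-328$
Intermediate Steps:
$s{\left(C,c \right)} = -5$ ($s{\left(C,c \right)} = 3 - 8 = -5$)
$W{\left(o,N \right)} = 5$ ($W{\left(o,N \right)} = 1 - -4 = 1 + 4 = 5$)
$m{\left(K,z \right)} = 128$ ($m{\left(K,z \right)} = \left(75 + 5\right) + 48 = 80 + 48 = 128$)
$M = -456$ ($M = \left(81 - 5\right) \left(-6\right) = 76 \left(-6\right) = -456$)
$M + m{\left(38,S{\left(-2 \right)} \right)} = -456 + 128 = -328$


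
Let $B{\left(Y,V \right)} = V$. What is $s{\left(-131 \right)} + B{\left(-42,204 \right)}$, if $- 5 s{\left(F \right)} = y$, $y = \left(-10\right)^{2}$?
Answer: $184$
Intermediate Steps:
$y = 100$
$s{\left(F \right)} = -20$ ($s{\left(F \right)} = \left(- \frac{1}{5}\right) 100 = -20$)
$s{\left(-131 \right)} + B{\left(-42,204 \right)} = -20 + 204 = 184$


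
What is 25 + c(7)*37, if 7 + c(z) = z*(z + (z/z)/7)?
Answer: 1616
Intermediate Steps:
c(z) = -7 + z*(1/7 + z) (c(z) = -7 + z*(z + (z/z)/7) = -7 + z*(z + 1*(1/7)) = -7 + z*(z + 1/7) = -7 + z*(1/7 + z))
25 + c(7)*37 = 25 + (-7 + 7**2 + (1/7)*7)*37 = 25 + (-7 + 49 + 1)*37 = 25 + 43*37 = 25 + 1591 = 1616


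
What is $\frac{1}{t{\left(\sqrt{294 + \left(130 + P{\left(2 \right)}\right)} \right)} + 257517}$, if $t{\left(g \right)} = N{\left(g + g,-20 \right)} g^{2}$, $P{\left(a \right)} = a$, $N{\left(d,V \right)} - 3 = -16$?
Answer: $\frac{1}{251979} \approx 3.9686 \cdot 10^{-6}$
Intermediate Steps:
$N{\left(d,V \right)} = -13$ ($N{\left(d,V \right)} = 3 - 16 = -13$)
$t{\left(g \right)} = - 13 g^{2}$
$\frac{1}{t{\left(\sqrt{294 + \left(130 + P{\left(2 \right)}\right)} \right)} + 257517} = \frac{1}{- 13 \left(\sqrt{294 + \left(130 + 2\right)}\right)^{2} + 257517} = \frac{1}{- 13 \left(\sqrt{294 + 132}\right)^{2} + 257517} = \frac{1}{- 13 \left(\sqrt{426}\right)^{2} + 257517} = \frac{1}{\left(-13\right) 426 + 257517} = \frac{1}{-5538 + 257517} = \frac{1}{251979}$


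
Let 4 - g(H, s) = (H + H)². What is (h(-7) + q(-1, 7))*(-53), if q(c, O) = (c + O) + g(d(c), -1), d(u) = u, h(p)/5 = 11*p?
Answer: 20087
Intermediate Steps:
h(p) = 55*p (h(p) = 5*(11*p) = 55*p)
g(H, s) = 4 - 4*H² (g(H, s) = 4 - (H + H)² = 4 - (2*H)² = 4 - 4*H²)
q(c, O) = 4 + O + c - 4*c² (q(c, O) = (c + O) + (4 - 4*c²) = (O + c) + (4 - 4*c²) = 4 + O + c - 4*c²)
(h(-7) + q(-1, 7))*(-53) = (55*(-7) + (4 + 7 - 1 - 4*(-1)²))*(-53) = (-385 + (4 + 7 - 1 - 4*1))*(-53) = (-385 + (4 + 7 - 1 - 4))*(-53) = (-385 + 6)*(-53) = -379*(-53) = 20087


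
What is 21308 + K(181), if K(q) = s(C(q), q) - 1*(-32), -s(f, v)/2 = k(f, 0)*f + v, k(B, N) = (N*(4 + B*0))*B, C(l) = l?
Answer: 20978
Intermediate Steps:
k(B, N) = 4*B*N (k(B, N) = (N*(4 + 0))*B = (N*4)*B = (4*N)*B = 4*B*N)
s(f, v) = -2*v (s(f, v) = -2*((4*f*0)*f + v) = -2*(0*f + v) = -2*(0 + v) = -2*v)
K(q) = 32 - 2*q (K(q) = -2*q - 1*(-32) = -2*q + 32 = 32 - 2*q)
21308 + K(181) = 21308 + (32 - 2*181) = 21308 + (32 - 362) = 21308 - 330 = 20978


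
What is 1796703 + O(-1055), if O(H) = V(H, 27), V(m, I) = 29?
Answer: 1796732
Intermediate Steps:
O(H) = 29
1796703 + O(-1055) = 1796703 + 29 = 1796732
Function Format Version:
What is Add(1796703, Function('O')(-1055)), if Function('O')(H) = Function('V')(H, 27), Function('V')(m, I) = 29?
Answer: 1796732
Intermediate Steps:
Function('O')(H) = 29
Add(1796703, Function('O')(-1055)) = Add(1796703, 29) = 1796732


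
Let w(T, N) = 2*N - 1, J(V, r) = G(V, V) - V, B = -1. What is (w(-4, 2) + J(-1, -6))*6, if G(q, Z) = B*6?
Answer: -12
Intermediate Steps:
G(q, Z) = -6 (G(q, Z) = -1*6 = -6)
J(V, r) = -6 - V
w(T, N) = -1 + 2*N
(w(-4, 2) + J(-1, -6))*6 = ((-1 + 2*2) + (-6 - 1*(-1)))*6 = ((-1 + 4) + (-6 + 1))*6 = (3 - 5)*6 = -2*6 = -12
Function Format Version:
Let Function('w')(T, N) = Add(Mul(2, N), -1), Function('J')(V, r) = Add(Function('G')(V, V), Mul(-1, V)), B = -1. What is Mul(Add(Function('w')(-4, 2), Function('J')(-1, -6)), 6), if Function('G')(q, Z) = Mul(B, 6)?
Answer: -12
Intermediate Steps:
Function('G')(q, Z) = -6 (Function('G')(q, Z) = Mul(-1, 6) = -6)
Function('J')(V, r) = Add(-6, Mul(-1, V))
Function('w')(T, N) = Add(-1, Mul(2, N))
Mul(Add(Function('w')(-4, 2), Function('J')(-1, -6)), 6) = Mul(Add(Add(-1, Mul(2, 2)), Add(-6, Mul(-1, -1))), 6) = Mul(Add(Add(-1, 4), Add(-6, 1)), 6) = Mul(Add(3, -5), 6) = Mul(-2, 6) = -12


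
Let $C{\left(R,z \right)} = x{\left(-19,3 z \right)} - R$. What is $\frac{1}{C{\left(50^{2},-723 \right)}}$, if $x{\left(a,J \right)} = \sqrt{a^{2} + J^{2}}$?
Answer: $- \frac{1250}{772539} - \frac{\sqrt{4704922}}{1545078} \approx -0.0030219$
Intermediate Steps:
$x{\left(a,J \right)} = \sqrt{J^{2} + a^{2}}$
$C{\left(R,z \right)} = \sqrt{361 + 9 z^{2}} - R$ ($C{\left(R,z \right)} = \sqrt{\left(3 z\right)^{2} + \left(-19\right)^{2}} - R = \sqrt{9 z^{2} + 361} - R = \sqrt{361 + 9 z^{2}} - R$)
$\frac{1}{C{\left(50^{2},-723 \right)}} = \frac{1}{\sqrt{361 + 9 \left(-723\right)^{2}} - 50^{2}} = \frac{1}{\sqrt{361 + 9 \cdot 522729} - 2500} = \frac{1}{\sqrt{361 + 4704561} - 2500} = \frac{1}{\sqrt{4704922} - 2500} = \frac{1}{-2500 + \sqrt{4704922}}$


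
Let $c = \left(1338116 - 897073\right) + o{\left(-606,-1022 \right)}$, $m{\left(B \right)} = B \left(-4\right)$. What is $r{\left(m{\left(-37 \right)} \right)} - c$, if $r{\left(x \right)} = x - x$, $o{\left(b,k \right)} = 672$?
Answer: $-441715$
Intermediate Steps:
$m{\left(B \right)} = - 4 B$
$r{\left(x \right)} = 0$
$c = 441715$ ($c = \left(1338116 - 897073\right) + 672 = 441043 + 672 = 441715$)
$r{\left(m{\left(-37 \right)} \right)} - c = 0 - 441715 = -441715$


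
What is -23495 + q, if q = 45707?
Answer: 22212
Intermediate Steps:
-23495 + q = -23495 + 45707 = 22212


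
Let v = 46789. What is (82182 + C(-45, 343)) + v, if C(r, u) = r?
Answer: 128926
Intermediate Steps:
(82182 + C(-45, 343)) + v = (82182 - 45) + 46789 = 82137 + 46789 = 128926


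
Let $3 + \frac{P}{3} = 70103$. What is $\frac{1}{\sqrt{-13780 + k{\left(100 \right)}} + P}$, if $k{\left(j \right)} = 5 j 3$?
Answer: $\frac{10515}{2211305114} - \frac{i \sqrt{3070}}{22113051140} \approx 4.7551 \cdot 10^{-6} - 2.5057 \cdot 10^{-9} i$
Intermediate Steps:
$k{\left(j \right)} = 15 j$
$P = 210300$ ($P = -9 + 3 \cdot 70103 = -9 + 210309 = 210300$)
$\frac{1}{\sqrt{-13780 + k{\left(100 \right)}} + P} = \frac{1}{\sqrt{-13780 + 15 \cdot 100} + 210300} = \frac{1}{\sqrt{-13780 + 1500} + 210300} = \frac{1}{\sqrt{-12280} + 210300} = \frac{1}{2 i \sqrt{3070} + 210300} = \frac{1}{210300 + 2 i \sqrt{3070}}$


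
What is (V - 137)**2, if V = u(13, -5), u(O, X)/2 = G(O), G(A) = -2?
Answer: 19881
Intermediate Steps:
u(O, X) = -4 (u(O, X) = 2*(-2) = -4)
V = -4
(V - 137)**2 = (-4 - 137)**2 = (-141)**2 = 19881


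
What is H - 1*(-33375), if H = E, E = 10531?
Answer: 43906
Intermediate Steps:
H = 10531
H - 1*(-33375) = 10531 - 1*(-33375) = 10531 + 33375 = 43906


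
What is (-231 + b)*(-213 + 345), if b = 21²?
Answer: 27720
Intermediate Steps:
b = 441
(-231 + b)*(-213 + 345) = (-231 + 441)*(-213 + 345) = 210*132 = 27720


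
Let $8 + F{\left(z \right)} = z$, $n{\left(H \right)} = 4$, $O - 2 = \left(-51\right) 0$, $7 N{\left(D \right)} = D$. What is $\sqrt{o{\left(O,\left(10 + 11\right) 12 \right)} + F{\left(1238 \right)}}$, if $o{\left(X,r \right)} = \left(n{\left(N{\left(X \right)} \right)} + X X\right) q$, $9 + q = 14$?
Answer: $\sqrt{1270} \approx 35.637$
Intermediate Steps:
$N{\left(D \right)} = \frac{D}{7}$
$O = 2$ ($O = 2 - 0 = 2 + 0 = 2$)
$q = 5$ ($q = -9 + 14 = 5$)
$F{\left(z \right)} = -8 + z$
$o{\left(X,r \right)} = 20 + 5 X^{2}$ ($o{\left(X,r \right)} = \left(4 + X X\right) 5 = \left(4 + X^{2}\right) 5 = 20 + 5 X^{2}$)
$\sqrt{o{\left(O,\left(10 + 11\right) 12 \right)} + F{\left(1238 \right)}} = \sqrt{\left(20 + 5 \cdot 2^{2}\right) + \left(-8 + 1238\right)} = \sqrt{\left(20 + 5 \cdot 4\right) + 1230} = \sqrt{\left(20 + 20\right) + 1230} = \sqrt{40 + 1230} = \sqrt{1270}$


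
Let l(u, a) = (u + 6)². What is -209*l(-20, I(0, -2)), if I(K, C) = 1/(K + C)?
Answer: -40964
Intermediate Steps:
I(K, C) = 1/(C + K)
l(u, a) = (6 + u)²
-209*l(-20, I(0, -2)) = -209*(6 - 20)² = -209*(-14)² = -209*196 = -40964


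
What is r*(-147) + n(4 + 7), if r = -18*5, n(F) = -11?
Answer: 13219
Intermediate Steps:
r = -90
r*(-147) + n(4 + 7) = -90*(-147) - 11 = 13230 - 11 = 13219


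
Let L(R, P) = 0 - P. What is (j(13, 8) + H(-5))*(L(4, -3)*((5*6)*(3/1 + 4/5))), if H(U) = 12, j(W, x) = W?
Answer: 8550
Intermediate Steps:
L(R, P) = -P
(j(13, 8) + H(-5))*(L(4, -3)*((5*6)*(3/1 + 4/5))) = (13 + 12)*((-1*(-3))*((5*6)*(3/1 + 4/5))) = 25*(3*(30*(3*1 + 4*(1/5)))) = 25*(3*(30*(3 + 4/5))) = 25*(3*(30*(19/5))) = 25*(3*114) = 25*342 = 8550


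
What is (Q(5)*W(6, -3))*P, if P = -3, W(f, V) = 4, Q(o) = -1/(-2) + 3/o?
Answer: -66/5 ≈ -13.200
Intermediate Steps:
Q(o) = ½ + 3/o (Q(o) = -1*(-½) + 3/o = ½ + 3/o)
(Q(5)*W(6, -3))*P = (((½)*(6 + 5)/5)*4)*(-3) = (((½)*(⅕)*11)*4)*(-3) = ((11/10)*4)*(-3) = (22/5)*(-3) = -66/5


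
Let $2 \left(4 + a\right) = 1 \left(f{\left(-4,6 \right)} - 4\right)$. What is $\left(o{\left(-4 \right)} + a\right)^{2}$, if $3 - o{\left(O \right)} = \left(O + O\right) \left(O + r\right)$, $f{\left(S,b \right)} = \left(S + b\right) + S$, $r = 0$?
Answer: $1296$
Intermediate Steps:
$f{\left(S,b \right)} = b + 2 S$
$o{\left(O \right)} = 3 - 2 O^{2}$ ($o{\left(O \right)} = 3 - \left(O + O\right) \left(O + 0\right) = 3 - 2 O O = 3 - 2 O^{2}$)
$a = -7$ ($a = -4 + \frac{1 \left(\left(6 + 2 \left(-4\right)\right) - 4\right)}{2} = -4 + \frac{1 \left(\left(6 - 8\right) - 4\right)}{2} = -4 + \frac{1 \left(-2 - 4\right)}{2} = -4 + \frac{1 \left(-6\right)}{2} = -4 + \frac{1}{2} \left(-6\right) = -4 - 3 = -7$)
$\left(o{\left(-4 \right)} + a\right)^{2} = \left(\left(3 - 2 \left(-4\right)^{2}\right) - 7\right)^{2} = \left(\left(3 - 32\right) - 7\right)^{2} = \left(-29 - 7\right)^{2} = \left(-36\right)^{2} = 1296$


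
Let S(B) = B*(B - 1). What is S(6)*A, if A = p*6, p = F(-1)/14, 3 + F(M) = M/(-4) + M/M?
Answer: -45/2 ≈ -22.500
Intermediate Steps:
S(B) = B*(-1 + B)
F(M) = -2 - M/4 (F(M) = -3 + (M/(-4) + M/M) = -3 + (M*(-¼) + 1) = -3 + (-M/4 + 1) = -3 + (1 - M/4) = -2 - M/4)
p = -⅛ (p = (-2 - ¼*(-1))/14 = (-2 + ¼)*(1/14) = -7/4*1/14 = -⅛ ≈ -0.12500)
A = -¾ (A = -⅛*6 = -¾ ≈ -0.75000)
S(6)*A = (6*(-1 + 6))*(-¾) = (6*5)*(-¾) = 30*(-¾) = -45/2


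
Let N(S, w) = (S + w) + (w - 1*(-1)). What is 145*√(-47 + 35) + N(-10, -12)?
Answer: -33 + 290*I*√3 ≈ -33.0 + 502.29*I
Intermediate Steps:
N(S, w) = 1 + S + 2*w (N(S, w) = (S + w) + (w + 1) = (S + w) + (1 + w) = 1 + S + 2*w)
145*√(-47 + 35) + N(-10, -12) = 145*√(-47 + 35) + (1 - 10 + 2*(-12)) = 145*√(-12) + (1 - 10 - 24) = 145*(2*I*√3) - 33 = 290*I*√3 - 33 = -33 + 290*I*√3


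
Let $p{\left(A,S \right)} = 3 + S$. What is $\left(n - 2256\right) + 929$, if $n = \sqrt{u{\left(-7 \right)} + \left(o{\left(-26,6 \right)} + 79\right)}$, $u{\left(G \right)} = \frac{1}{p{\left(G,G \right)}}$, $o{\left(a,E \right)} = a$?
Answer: $-1327 + \frac{\sqrt{211}}{2} \approx -1319.7$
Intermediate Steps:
$u{\left(G \right)} = \frac{1}{3 + G}$
$n = \frac{\sqrt{211}}{2}$ ($n = \sqrt{\frac{1}{3 - 7} + \left(-26 + 79\right)} = \sqrt{\frac{1}{-4} + 53} = \sqrt{- \frac{1}{4} + 53} = \sqrt{\frac{211}{4}} = \frac{\sqrt{211}}{2} \approx 7.2629$)
$\left(n - 2256\right) + 929 = \left(\frac{\sqrt{211}}{2} - 2256\right) + 929 = \left(-2256 + \frac{\sqrt{211}}{2}\right) + 929 = -1327 + \frac{\sqrt{211}}{2}$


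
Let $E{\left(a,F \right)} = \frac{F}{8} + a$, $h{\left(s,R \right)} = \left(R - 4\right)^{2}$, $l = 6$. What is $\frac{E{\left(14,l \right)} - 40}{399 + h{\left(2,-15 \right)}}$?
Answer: $- \frac{101}{3040} \approx -0.033224$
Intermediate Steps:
$h{\left(s,R \right)} = \left(-4 + R\right)^{2}$
$E{\left(a,F \right)} = a + \frac{F}{8}$ ($E{\left(a,F \right)} = F \frac{1}{8} + a = \frac{F}{8} + a = a + \frac{F}{8}$)
$\frac{E{\left(14,l \right)} - 40}{399 + h{\left(2,-15 \right)}} = \frac{\left(14 + \frac{1}{8} \cdot 6\right) - 40}{399 + \left(-4 - 15\right)^{2}} = \frac{\left(14 + \frac{3}{4}\right) - 40}{399 + \left(-19\right)^{2}} = \frac{\frac{59}{4} - 40}{399 + 361} = - \frac{101}{4 \cdot 760} = \left(- \frac{101}{4}\right) \frac{1}{760} = - \frac{101}{3040}$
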